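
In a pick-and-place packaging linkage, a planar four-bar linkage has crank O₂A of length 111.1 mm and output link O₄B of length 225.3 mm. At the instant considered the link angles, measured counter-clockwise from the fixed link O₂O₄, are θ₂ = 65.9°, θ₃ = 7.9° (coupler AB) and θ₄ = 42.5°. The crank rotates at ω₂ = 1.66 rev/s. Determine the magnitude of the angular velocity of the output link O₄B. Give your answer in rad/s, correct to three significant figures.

7.68

ω₂ = 10.43 rad/s (from 1.66 rev/s).
Differentiating the loop-closure r₂e^{iθ₂}+r₃e^{iθ₃}=r₁+r₄e^{iθ₄} gives r₂ω₂e^{iθ₂}+r₃ω₃e^{iθ₃}=r₄ω₄e^{iθ₄}.
Eliminating the other unknown: ω₄ = r₂ω₂ sin(θ₂−θ₃) / [r₄ sin(θ₄−θ₃)].
Numerator sine = +0.84805; denominator sine = +0.56784.
Result = 0.1111·10.43·(+0.84805) / (0.2253·(+0.56784)) = +7.6813 rad/s; magnitude 7.6813 rad/s.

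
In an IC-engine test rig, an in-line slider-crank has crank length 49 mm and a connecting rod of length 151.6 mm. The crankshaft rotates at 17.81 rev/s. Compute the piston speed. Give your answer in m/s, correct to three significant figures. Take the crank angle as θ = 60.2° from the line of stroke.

5.55

ω = 2π·17.8 = 111.9 rad/s
For an in-line slider-crank, x = r cosθ + √(L² − r² sin²θ), so v = −rω sinθ·[1 + r cosθ/√(L² − r² sin²θ)].
With r = 0.049 m, L = 0.1516 m, θ = 60.2°: √(L² − r² sin²θ) = 0.14551 m.
v = −0.049·111.9·0.86777·[1 + 0.049·0.49697/0.14551] = -5.5545 m/s.
|v| = 5.5545 m/s.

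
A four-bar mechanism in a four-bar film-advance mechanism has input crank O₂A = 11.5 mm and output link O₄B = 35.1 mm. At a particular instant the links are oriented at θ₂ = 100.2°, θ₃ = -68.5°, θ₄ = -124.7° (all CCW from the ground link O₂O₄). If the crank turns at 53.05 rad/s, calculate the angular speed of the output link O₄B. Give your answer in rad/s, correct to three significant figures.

4.10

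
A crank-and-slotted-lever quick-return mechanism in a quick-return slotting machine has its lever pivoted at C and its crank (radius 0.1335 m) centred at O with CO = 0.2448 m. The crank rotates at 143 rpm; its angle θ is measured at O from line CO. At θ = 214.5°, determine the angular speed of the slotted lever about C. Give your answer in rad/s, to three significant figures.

ω = 14.97 rad/s (from 143 rpm).
Crank pin A relative to C: A = (d + r cosθ, r sinθ); lever angle φ = atan2(r sinθ, d + r cosθ).
Differentiating tanφ: φ̇ = rω(d cosθ + r)/(d² + r² + 2dr cosθ).
d² + r² + 2dr cosθ = |CA|² = 0.0238831 m²;  d cosθ + r = -0.068246 m.
|ω_lever| = |0.1335·14.97·-0.068246| / 0.0238831 = 5.7126 rad/s.

5.71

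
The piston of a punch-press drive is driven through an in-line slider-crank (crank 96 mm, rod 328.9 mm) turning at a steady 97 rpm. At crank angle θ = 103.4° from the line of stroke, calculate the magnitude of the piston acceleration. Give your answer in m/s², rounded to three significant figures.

ω = 2π·97/60 = 10.16 rad/s
x(θ) = r cosθ + √(L² − r² sin²θ); with ω constant, a = ω²·d²x/dθ².
d²x/dθ² = −r cosθ − r²(cos2θ)/√u − r⁴ sin²2θ/(4u^{3/2}),  u = L² − r² sin²θ = 0.0994542 m².
Substituting r = 0.096 m, L = 0.3289 m, θ = 103.4°: d²x/dθ² = +0.048195 m.
a = ω²·d²x/dθ² = (10.16)²·(+0.048195) = +4.9728 m/s²;  |a| = 4.9728 m/s².

4.97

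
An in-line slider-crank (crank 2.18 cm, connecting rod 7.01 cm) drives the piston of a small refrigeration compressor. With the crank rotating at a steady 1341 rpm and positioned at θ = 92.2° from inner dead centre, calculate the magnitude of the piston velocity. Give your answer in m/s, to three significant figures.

3.02

ω = 2π·1341/60 = 140.4 rad/s
For an in-line slider-crank, x = r cosθ + √(L² − r² sin²θ), so v = −rω sinθ·[1 + r cosθ/√(L² − r² sin²θ)].
With r = 0.0218 m, L = 0.0701 m, θ = 92.2°: √(L² − r² sin²θ) = 0.066629 m.
v = −0.0218·140.4·0.99926·[1 + 0.0218·-0.03839/0.066629] = -3.0207 m/s.
|v| = 3.0207 m/s.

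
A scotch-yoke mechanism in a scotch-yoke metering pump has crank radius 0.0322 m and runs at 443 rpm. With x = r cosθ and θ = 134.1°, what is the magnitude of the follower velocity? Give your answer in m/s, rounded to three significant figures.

1.07

ω = 46.39 rad/s (from 443 rpm).
x = r cosθ ⇒ ẋ = −rω sinθ.
|v| = rω|sinθ| = 0.0322·46.39·|sin 134.1°| = 1.0727 m/s.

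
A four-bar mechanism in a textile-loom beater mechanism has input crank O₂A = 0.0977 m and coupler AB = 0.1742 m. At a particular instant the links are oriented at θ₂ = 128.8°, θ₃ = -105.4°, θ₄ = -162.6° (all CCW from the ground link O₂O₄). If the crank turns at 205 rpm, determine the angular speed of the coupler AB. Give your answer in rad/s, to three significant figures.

ω₂ = 21.47 rad/s (from 205 rpm).
Differentiating the loop-closure r₂e^{iθ₂}+r₃e^{iθ₃}=r₁+r₄e^{iθ₄} gives r₂ω₂e^{iθ₂}+r₃ω₃e^{iθ₃}=r₄ω₄e^{iθ₄}.
Eliminating the other unknown: ω₃ = r₂ω₂ sin(θ₄−θ₂) / [r₃ sin(θ₃−θ₄)].
Numerator sine = +0.93106; denominator sine = +0.84057.
Result = 0.0977·21.47·(+0.93106) / (0.1742·(+0.84057)) = +13.336 rad/s; magnitude 13.336 rad/s.

13.3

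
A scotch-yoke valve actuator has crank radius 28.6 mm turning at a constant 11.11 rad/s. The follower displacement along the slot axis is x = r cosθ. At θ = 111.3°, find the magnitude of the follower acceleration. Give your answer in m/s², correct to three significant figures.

ω = 11.11 rad/s
x = r cosθ ⇒ ẍ = −rω² cosθ (ω constant).
|a| = rω²|cosθ| = 0.0286·(11.11)²·|cos 111.3°| = 1.2823 m/s².

1.28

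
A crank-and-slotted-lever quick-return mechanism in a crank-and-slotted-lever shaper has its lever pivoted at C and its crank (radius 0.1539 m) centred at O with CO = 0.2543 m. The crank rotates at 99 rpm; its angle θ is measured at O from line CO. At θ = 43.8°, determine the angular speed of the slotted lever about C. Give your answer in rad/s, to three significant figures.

ω = 10.37 rad/s (from 99 rpm).
Crank pin A relative to C: A = (d + r cosθ, r sinθ); lever angle φ = atan2(r sinθ, d + r cosθ).
Differentiating tanφ: φ̇ = rω(d cosθ + r)/(d² + r² + 2dr cosθ).
d² + r² + 2dr cosθ = |CA|² = 0.144848 m²;  d cosθ + r = +0.33744 m.
|ω_lever| = |0.1539·10.37·+0.33744| / 0.144848 = 3.717 rad/s.

3.72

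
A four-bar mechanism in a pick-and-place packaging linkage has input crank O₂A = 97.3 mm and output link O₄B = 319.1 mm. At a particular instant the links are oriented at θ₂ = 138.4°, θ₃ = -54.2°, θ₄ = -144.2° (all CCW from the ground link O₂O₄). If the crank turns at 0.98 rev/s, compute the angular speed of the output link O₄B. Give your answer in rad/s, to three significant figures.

0.410

ω₂ = 6.158 rad/s (from 0.98 rev/s).
Differentiating the loop-closure r₂e^{iθ₂}+r₃e^{iθ₃}=r₁+r₄e^{iθ₄} gives r₂ω₂e^{iθ₂}+r₃ω₃e^{iθ₃}=r₄ω₄e^{iθ₄}.
Eliminating the other unknown: ω₄ = r₂ω₂ sin(θ₂−θ₃) / [r₄ sin(θ₄−θ₃)].
Numerator sine = -0.21814; denominator sine = -1.00000.
Result = 0.0973·6.158·(-0.21814) / (0.3191·(-1.00000)) = +0.40958 rad/s; magnitude 0.40958 rad/s.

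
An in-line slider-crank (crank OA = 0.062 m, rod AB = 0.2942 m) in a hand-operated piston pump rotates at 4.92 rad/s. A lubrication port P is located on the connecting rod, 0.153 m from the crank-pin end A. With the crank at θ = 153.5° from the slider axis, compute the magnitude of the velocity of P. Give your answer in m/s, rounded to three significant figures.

ω = 4.92 rad/s.  Crank-pin speed |V_A| = rω = 0.30504 m/s, perpendicular to OA.
Rod angle: sinφ = −(r/L) sinθ ⇒ φ = -5.396°; ω_rod = −rω cosθ/√(L²−r²sin²θ) = +0.93204 rad/s.
V_P = V_A + ω_rod × AP, with AP = 0.153 m along the rod.
Components: V_Px = −rω sinθ − a·ω_rod·sinφ = -0.1227 m/s;  V_Py = rω cosθ + a·ω_rod·cosφ = -0.13102 m/s.
|V_P| = √(V_Px² + V_Py²) = 0.1795 m/s.

0.180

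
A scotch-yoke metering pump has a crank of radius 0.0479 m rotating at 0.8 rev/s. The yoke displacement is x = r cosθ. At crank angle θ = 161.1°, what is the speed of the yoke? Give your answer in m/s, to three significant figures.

0.0780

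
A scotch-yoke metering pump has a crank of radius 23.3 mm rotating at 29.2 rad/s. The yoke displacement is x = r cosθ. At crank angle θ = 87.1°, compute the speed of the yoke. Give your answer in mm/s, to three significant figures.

ω = 29.2 rad/s
x = r cosθ ⇒ ẋ = −rω sinθ.
|v| = rω|sinθ| = 0.0233·29.2·|sin 87.1°| = 0.67949 m/s = 679.49 mm/s.

679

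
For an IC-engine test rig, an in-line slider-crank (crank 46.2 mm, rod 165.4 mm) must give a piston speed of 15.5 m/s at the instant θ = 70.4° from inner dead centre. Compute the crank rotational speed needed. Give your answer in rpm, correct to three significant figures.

3100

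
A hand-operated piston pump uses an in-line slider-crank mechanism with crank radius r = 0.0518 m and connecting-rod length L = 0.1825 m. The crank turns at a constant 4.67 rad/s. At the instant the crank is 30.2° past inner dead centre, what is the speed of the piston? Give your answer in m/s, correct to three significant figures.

0.152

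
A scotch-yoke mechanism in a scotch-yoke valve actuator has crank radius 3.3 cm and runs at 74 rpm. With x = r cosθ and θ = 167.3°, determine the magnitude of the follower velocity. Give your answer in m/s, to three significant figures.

0.0562

ω = 7.749 rad/s (from 74 rpm).
x = r cosθ ⇒ ẋ = −rω sinθ.
|v| = rω|sinθ| = 0.033·7.749·|sin 167.3°| = 0.05622 m/s.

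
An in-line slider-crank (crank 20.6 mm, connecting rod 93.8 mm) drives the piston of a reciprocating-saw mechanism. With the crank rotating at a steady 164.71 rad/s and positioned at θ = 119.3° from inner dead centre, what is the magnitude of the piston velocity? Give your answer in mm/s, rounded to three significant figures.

2630

ω = 164.7 rad/s
For an in-line slider-crank, x = r cosθ + √(L² − r² sin²θ), so v = −rω sinθ·[1 + r cosθ/√(L² − r² sin²θ)].
With r = 0.0206 m, L = 0.0938 m, θ = 119.3°: √(L² − r² sin²θ) = 0.092064 m.
v = −0.0206·164.7·0.87207·[1 + 0.0206·-0.48938/0.092064] = -2.6349 m/s.
|v| = 2.6349 m/s = 2634.9 mm/s.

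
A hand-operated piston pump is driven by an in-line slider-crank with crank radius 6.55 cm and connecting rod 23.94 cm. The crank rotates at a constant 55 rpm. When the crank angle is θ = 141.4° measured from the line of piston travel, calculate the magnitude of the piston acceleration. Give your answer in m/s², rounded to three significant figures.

1.55

ω = 2π·55/60 = 5.76 rad/s
x(θ) = r cosθ + √(L² − r² sin²θ); with ω constant, a = ω²·d²x/dθ².
d²x/dθ² = −r cosθ − r²(cos2θ)/√u − r⁴ sin²2θ/(4u^{3/2}),  u = L² − r² sin²θ = 0.0556425 m².
Substituting r = 0.0655 m, L = 0.2394 m, θ = 141.4°: d²x/dθ² = +0.046827 m.
a = ω²·d²x/dθ² = (5.76)²·(+0.046827) = +1.5534 m/s²;  |a| = 1.5534 m/s².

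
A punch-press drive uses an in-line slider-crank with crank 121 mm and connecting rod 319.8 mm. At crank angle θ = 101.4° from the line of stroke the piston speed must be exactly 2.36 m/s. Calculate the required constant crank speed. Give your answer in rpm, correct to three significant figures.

207

For an in-line slider-crank, |v_piston| = rω|sinθ|·[1 + r cosθ/√(L² − r² sin²θ)].
With r = 0.121 m, L = 0.3198 m, θ = 101.4°: the bracketed kinematic factor |dx/dθ| = 0.10906 m.
ω = v/|dx/dθ| = 2.36/0.10906 = 21.639 rad/s.
N = 60ω/(2π) = 206.64 rpm.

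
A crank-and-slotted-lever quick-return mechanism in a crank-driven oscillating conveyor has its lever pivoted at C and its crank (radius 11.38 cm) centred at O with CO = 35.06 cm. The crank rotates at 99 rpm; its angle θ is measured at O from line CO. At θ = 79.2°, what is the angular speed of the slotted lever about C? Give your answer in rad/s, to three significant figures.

ω = 10.37 rad/s (from 99 rpm).
Crank pin A relative to C: A = (d + r cosθ, r sinθ); lever angle φ = atan2(r sinθ, d + r cosθ).
Differentiating tanφ: φ̇ = rω(d cosθ + r)/(d² + r² + 2dr cosθ).
d² + r² + 2dr cosθ = |CA|² = 0.150823 m²;  d cosθ + r = +0.1795 m.
|ω_lever| = |0.1138·10.37·+0.1795| / 0.150823 = 1.4041 rad/s.

1.40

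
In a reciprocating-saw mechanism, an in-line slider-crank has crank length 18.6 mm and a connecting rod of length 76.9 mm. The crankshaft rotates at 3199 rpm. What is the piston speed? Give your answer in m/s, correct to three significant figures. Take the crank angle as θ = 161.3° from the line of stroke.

ω = 2π·3199/60 = 335 rad/s
For an in-line slider-crank, x = r cosθ + √(L² − r² sin²θ), so v = −rω sinθ·[1 + r cosθ/√(L² − r² sin²θ)].
With r = 0.0186 m, L = 0.0769 m, θ = 161.3°: √(L² − r² sin²θ) = 0.076668 m.
v = −0.0186·335·0.32061·[1 + 0.0186·-0.94721/0.076668] = -1.5387 m/s.
|v| = 1.5387 m/s.

1.54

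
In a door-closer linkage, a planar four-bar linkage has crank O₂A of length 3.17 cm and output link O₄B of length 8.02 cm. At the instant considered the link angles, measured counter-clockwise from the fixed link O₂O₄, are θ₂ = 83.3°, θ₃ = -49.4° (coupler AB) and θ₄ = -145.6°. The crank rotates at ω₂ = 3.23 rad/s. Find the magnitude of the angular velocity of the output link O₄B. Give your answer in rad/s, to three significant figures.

0.944

ω₂ = 3.23 rad/s
Differentiating the loop-closure r₂e^{iθ₂}+r₃e^{iθ₃}=r₁+r₄e^{iθ₄} gives r₂ω₂e^{iθ₂}+r₃ω₃e^{iθ₃}=r₄ω₄e^{iθ₄}.
Eliminating the other unknown: ω₄ = r₂ω₂ sin(θ₂−θ₃) / [r₄ sin(θ₄−θ₃)].
Numerator sine = +0.73491; denominator sine = -0.99415.
Result = 0.0317·3.23·(+0.73491) / (0.0802·(-0.99415)) = -0.94378 rad/s; magnitude 0.94378 rad/s.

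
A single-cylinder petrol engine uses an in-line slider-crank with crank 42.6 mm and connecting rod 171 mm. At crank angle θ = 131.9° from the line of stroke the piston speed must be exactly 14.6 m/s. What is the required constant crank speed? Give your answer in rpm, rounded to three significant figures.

For an in-line slider-crank, |v_piston| = rω|sinθ|·[1 + r cosθ/√(L² − r² sin²θ)].
With r = 0.0426 m, L = 0.171 m, θ = 131.9°: the bracketed kinematic factor |dx/dθ| = 0.026339 m.
ω = v/|dx/dθ| = 14.6/0.026339 = 554.3 rad/s.
N = 60ω/(2π) = 5293.2 rpm.

5290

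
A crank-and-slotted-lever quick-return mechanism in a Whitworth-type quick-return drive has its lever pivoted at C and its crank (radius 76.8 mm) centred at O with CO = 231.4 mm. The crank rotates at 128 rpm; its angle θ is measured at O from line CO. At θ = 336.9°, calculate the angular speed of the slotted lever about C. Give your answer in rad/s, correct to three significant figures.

3.24

ω = 13.4 rad/s (from 128 rpm).
Crank pin A relative to C: A = (d + r cosθ, r sinθ); lever angle φ = atan2(r sinθ, d + r cosθ).
Differentiating tanφ: φ̇ = rω(d cosθ + r)/(d² + r² + 2dr cosθ).
d² + r² + 2dr cosθ = |CA|² = 0.0921375 m²;  d cosθ + r = +0.28965 m.
|ω_lever| = |0.0768·13.4·+0.28965| / 0.0921375 = 3.2362 rad/s.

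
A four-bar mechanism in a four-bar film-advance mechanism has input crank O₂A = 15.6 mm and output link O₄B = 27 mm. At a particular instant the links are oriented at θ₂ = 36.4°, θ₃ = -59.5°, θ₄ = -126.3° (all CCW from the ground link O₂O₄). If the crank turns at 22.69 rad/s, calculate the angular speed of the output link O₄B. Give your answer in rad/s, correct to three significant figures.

ω₂ = 22.69 rad/s
Differentiating the loop-closure r₂e^{iθ₂}+r₃e^{iθ₃}=r₁+r₄e^{iθ₄} gives r₂ω₂e^{iθ₂}+r₃ω₃e^{iθ₃}=r₄ω₄e^{iθ₄}.
Eliminating the other unknown: ω₄ = r₂ω₂ sin(θ₂−θ₃) / [r₄ sin(θ₄−θ₃)].
Numerator sine = +0.99470; denominator sine = -0.91914.
Result = 0.0156·22.69·(+0.99470) / (0.027·(-0.91914)) = -14.188 rad/s; magnitude 14.188 rad/s.

14.2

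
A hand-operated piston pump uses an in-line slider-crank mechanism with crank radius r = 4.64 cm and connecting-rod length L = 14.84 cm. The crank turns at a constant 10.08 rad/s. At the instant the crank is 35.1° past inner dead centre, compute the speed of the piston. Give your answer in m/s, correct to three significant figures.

ω = 10.08 rad/s
For an in-line slider-crank, x = r cosθ + √(L² − r² sin²θ), so v = −rω sinθ·[1 + r cosθ/√(L² − r² sin²θ)].
With r = 0.0464 m, L = 0.1484 m, θ = 35.1°: √(L² − r² sin²θ) = 0.14598 m.
v = −0.0464·10.08·0.57501·[1 + 0.0464·0.81815/0.14598] = -0.33887 m/s.
|v| = 0.33887 m/s.

0.339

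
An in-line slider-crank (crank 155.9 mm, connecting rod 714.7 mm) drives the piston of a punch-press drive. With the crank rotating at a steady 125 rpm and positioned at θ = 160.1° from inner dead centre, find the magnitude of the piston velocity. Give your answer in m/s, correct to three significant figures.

ω = 2π·125/60 = 13.09 rad/s
For an in-line slider-crank, x = r cosθ + √(L² − r² sin²θ), so v = −rω sinθ·[1 + r cosθ/√(L² − r² sin²θ)].
With r = 0.1559 m, L = 0.7147 m, θ = 160.1°: √(L² − r² sin²θ) = 0.71273 m.
v = −0.1559·13.09·0.34038·[1 + 0.1559·-0.94029/0.71273] = -0.55175 m/s.
|v| = 0.55175 m/s.

0.552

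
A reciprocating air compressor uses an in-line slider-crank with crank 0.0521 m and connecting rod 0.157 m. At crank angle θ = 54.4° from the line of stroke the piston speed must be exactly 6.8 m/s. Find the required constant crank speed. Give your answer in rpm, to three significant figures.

1280

For an in-line slider-crank, |v_piston| = rω|sinθ|·[1 + r cosθ/√(L² − r² sin²θ)].
With r = 0.0521 m, L = 0.157 m, θ = 54.4°: the bracketed kinematic factor |dx/dθ| = 0.050861 m.
ω = v/|dx/dθ| = 6.8/0.050861 = 133.7 rad/s.
N = 60ω/(2π) = 1276.7 rpm.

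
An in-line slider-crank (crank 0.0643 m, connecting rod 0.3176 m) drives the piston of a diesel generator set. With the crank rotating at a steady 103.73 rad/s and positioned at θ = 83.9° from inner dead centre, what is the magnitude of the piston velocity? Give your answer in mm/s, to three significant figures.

6780

ω = 103.7 rad/s
For an in-line slider-crank, x = r cosθ + √(L² − r² sin²θ), so v = −rω sinθ·[1 + r cosθ/√(L² − r² sin²θ)].
With r = 0.0643 m, L = 0.3176 m, θ = 83.9°: √(L² − r² sin²θ) = 0.3111 m.
v = −0.0643·103.7·0.99434·[1 + 0.0643·0.10626/0.3111] = -6.7777 m/s.
|v| = 6.7777 m/s = 6777.7 mm/s.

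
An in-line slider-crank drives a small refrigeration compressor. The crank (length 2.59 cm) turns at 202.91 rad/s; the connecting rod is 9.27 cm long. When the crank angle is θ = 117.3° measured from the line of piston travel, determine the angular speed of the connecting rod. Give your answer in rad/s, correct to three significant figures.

26.8

ω = 202.9 rad/s
The rod makes angle φ with the slider axis where L sinφ = r sinθ; differentiating, L cosφ·φ̇ = r ω cosθ.
L cosφ = √(L² − r² sin²θ) = 0.089798 m.
|ω_rod| = r ω |cosθ| / √(L² − r² sin²θ) = 0.0259·202.9·0.45865/0.089798 = 26.842 rad/s.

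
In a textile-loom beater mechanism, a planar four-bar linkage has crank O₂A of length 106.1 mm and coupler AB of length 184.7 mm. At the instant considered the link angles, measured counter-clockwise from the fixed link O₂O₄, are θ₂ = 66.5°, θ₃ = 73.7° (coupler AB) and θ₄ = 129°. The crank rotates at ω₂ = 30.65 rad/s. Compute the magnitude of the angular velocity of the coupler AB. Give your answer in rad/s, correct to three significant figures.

19.0

ω₂ = 30.65 rad/s
Differentiating the loop-closure r₂e^{iθ₂}+r₃e^{iθ₃}=r₁+r₄e^{iθ₄} gives r₂ω₂e^{iθ₂}+r₃ω₃e^{iθ₃}=r₄ω₄e^{iθ₄}.
Eliminating the other unknown: ω₃ = r₂ω₂ sin(θ₄−θ₂) / [r₃ sin(θ₃−θ₄)].
Numerator sine = +0.88701; denominator sine = -0.82214.
Result = 0.1061·30.65·(+0.88701) / (0.1847·(-0.82214)) = -18.996 rad/s; magnitude 18.996 rad/s.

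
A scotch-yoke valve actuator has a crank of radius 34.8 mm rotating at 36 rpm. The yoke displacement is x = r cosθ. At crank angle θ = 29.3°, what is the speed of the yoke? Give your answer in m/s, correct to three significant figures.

0.0642

ω = 3.77 rad/s (from 36 rpm).
x = r cosθ ⇒ ẋ = −rω sinθ.
|v| = rω|sinθ| = 0.0348·3.77·|sin 29.3°| = 0.064204 m/s.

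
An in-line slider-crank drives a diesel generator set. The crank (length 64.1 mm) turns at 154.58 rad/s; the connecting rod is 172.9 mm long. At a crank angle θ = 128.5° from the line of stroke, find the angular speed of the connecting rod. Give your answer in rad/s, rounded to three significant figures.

37.3

ω = 154.6 rad/s
The rod makes angle φ with the slider axis where L sinφ = r sinθ; differentiating, L cosφ·φ̇ = r ω cosθ.
L cosφ = √(L² − r² sin²θ) = 0.16546 m.
|ω_rod| = r ω |cosθ| / √(L² − r² sin²θ) = 0.0641·154.6·0.62251/0.16546 = 37.279 rad/s.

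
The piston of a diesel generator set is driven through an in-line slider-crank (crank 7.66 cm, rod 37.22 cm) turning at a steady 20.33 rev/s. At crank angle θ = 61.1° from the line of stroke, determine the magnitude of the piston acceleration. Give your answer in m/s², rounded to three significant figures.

467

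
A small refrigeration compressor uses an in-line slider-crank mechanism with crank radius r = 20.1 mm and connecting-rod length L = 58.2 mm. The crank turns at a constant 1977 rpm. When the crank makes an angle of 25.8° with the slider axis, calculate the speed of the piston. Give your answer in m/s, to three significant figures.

2.38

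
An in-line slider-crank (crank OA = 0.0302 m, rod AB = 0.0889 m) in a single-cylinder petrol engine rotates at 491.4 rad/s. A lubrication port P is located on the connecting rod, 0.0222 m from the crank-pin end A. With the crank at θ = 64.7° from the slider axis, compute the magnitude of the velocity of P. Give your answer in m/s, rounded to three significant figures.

ω = 491.4 rad/s.  Crank-pin speed |V_A| = rω = 14.84 m/s, perpendicular to OA.
Rod angle: sinφ = −(r/L) sinθ ⇒ φ = -17.886°; ω_rod = −rω cosθ/√(L²−r²sin²θ) = -74.963 rad/s.
V_P = V_A + ω_rod × AP, with AP = 0.0222 m along the rod.
Components: V_Px = −rω sinθ − a·ω_rod·sinφ = -13.928 m/s;  V_Py = rω cosθ + a·ω_rod·cosφ = +4.7584 m/s.
|V_P| = √(V_Px² + V_Py²) = 14.718 m/s.

14.7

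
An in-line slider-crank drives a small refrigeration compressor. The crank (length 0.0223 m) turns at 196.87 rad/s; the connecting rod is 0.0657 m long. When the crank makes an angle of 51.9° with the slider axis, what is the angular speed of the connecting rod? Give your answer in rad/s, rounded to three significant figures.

42.8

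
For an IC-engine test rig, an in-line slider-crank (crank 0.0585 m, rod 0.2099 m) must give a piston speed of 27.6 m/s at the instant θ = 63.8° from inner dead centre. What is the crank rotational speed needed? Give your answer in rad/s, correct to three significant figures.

467

For an in-line slider-crank, |v_piston| = rω|sinθ|·[1 + r cosθ/√(L² − r² sin²θ)].
With r = 0.0585 m, L = 0.2099 m, θ = 63.8°: the bracketed kinematic factor |dx/dθ| = 0.05916 m.
ω = v/|dx/dθ| = 27.6/0.05916 = 466.53 rad/s.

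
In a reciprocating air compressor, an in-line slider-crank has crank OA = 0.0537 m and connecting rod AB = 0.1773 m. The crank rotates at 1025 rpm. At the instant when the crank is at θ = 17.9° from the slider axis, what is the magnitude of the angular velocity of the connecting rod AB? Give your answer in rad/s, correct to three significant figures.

31.1

ω = 107.3 rad/s (converted from 1025 rpm).
The rod makes angle φ with the slider axis where L sinφ = r sinθ; differentiating, L cosφ·φ̇ = r ω cosθ.
L cosφ = √(L² − r² sin²θ) = 0.17653 m.
|ω_rod| = r ω |cosθ| / √(L² − r² sin²θ) = 0.0537·107.3·0.95159/0.17653 = 31.071 rad/s.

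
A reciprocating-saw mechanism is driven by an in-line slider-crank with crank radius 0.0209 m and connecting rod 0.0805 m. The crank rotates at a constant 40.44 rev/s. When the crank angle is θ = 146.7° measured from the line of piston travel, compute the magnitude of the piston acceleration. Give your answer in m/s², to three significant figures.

982

ω = 2π·40.4 = 254.1 rad/s
x(θ) = r cosθ + √(L² − r² sin²θ); with ω constant, a = ω²·d²x/dθ².
d²x/dθ² = −r cosθ − r²(cos2θ)/√u − r⁴ sin²2θ/(4u^{3/2}),  u = L² − r² sin²θ = 0.00634858 m².
Substituting r = 0.0209 m, L = 0.0805 m, θ = 146.7°: d²x/dθ² = +0.015212 m.
a = ω²·d²x/dθ² = (254.1)²·(+0.015212) = +982.11 m/s²;  |a| = 982.11 m/s².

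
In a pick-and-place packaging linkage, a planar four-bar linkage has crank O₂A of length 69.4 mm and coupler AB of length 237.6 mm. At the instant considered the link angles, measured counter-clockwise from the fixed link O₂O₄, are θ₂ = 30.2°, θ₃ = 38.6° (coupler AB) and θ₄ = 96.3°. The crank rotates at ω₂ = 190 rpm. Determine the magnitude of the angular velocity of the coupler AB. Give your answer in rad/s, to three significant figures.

6.29

ω₂ = 19.9 rad/s (from 190 rpm).
Differentiating the loop-closure r₂e^{iθ₂}+r₃e^{iθ₃}=r₁+r₄e^{iθ₄} gives r₂ω₂e^{iθ₂}+r₃ω₃e^{iθ₃}=r₄ω₄e^{iθ₄}.
Eliminating the other unknown: ω₃ = r₂ω₂ sin(θ₄−θ₂) / [r₃ sin(θ₃−θ₄)].
Numerator sine = +0.91425; denominator sine = -0.84526.
Result = 0.0694·19.9·(+0.91425) / (0.2376·(-0.84526)) = -6.2859 rad/s; magnitude 6.2859 rad/s.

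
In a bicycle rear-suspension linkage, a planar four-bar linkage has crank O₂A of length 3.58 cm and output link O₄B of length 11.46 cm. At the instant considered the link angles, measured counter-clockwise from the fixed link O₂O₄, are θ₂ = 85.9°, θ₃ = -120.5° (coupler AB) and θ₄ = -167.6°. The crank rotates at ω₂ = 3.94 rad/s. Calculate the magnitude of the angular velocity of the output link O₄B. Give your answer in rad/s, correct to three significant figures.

0.747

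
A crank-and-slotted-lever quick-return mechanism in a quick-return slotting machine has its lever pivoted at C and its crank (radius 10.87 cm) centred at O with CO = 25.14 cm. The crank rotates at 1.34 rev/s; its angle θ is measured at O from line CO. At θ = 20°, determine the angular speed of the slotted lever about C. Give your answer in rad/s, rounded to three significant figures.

2.50

ω = 8.419 rad/s (from 1.34 rev/s).
Crank pin A relative to C: A = (d + r cosθ, r sinθ); lever angle φ = atan2(r sinθ, d + r cosθ).
Differentiating tanφ: φ̇ = rω(d cosθ + r)/(d² + r² + 2dr cosθ).
d² + r² + 2dr cosθ = |CA|² = 0.126376 m²;  d cosθ + r = +0.34494 m.
|ω_lever| = |0.1087·8.419·+0.34494| / 0.126376 = 2.498 rad/s.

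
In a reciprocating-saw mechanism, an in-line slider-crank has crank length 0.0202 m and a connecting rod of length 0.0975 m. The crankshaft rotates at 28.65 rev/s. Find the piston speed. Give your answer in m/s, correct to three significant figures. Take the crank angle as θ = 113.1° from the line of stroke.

3.07

ω = 2π·28.6 = 180 rad/s
For an in-line slider-crank, x = r cosθ + √(L² − r² sin²θ), so v = −rω sinθ·[1 + r cosθ/√(L² − r² sin²θ)].
With r = 0.0202 m, L = 0.0975 m, θ = 113.1°: √(L² − r² sin²θ) = 0.095713 m.
v = −0.0202·180·0.91982·[1 + 0.0202·-0.39234/0.095713] = -3.0678 m/s.
|v| = 3.0678 m/s.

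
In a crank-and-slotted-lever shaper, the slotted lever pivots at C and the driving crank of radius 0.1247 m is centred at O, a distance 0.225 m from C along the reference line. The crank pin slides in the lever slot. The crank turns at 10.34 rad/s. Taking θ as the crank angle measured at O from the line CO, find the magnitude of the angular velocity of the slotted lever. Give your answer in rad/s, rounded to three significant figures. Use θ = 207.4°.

5.92

ω = 10.34 rad/s
Crank pin A relative to C: A = (d + r cosθ, r sinθ); lever angle φ = atan2(r sinθ, d + r cosθ).
Differentiating tanφ: φ̇ = rω(d cosθ + r)/(d² + r² + 2dr cosθ).
d² + r² + 2dr cosθ = |CA|² = 0.0163553 m²;  d cosθ + r = -0.075058 m.
|ω_lever| = |0.1247·10.34·-0.075058| / 0.0163553 = 5.9174 rad/s.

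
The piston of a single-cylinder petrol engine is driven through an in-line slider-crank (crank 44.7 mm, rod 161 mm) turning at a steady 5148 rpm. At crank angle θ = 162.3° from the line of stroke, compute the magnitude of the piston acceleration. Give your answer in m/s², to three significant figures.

ω = 2π·5148/60 = 539.1 rad/s
x(θ) = r cosθ + √(L² − r² sin²θ); with ω constant, a = ω²·d²x/dθ².
d²x/dθ² = −r cosθ − r²(cos2θ)/√u − r⁴ sin²2θ/(4u^{3/2}),  u = L² − r² sin²θ = 0.0257363 m².
Substituting r = 0.0447 m, L = 0.161 m, θ = 162.3°: d²x/dθ² = +0.03235 m.
a = ω²·d²x/dθ² = (539.1)²·(+0.03235) = +9401.9 m/s²;  |a| = 9401.9 m/s².

9400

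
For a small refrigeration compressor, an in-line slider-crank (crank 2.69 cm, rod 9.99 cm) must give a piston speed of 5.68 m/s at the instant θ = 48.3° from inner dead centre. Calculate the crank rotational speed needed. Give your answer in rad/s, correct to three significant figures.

For an in-line slider-crank, |v_piston| = rω|sinθ|·[1 + r cosθ/√(L² − r² sin²θ)].
With r = 0.0269 m, L = 0.0999 m, θ = 48.3°: the bracketed kinematic factor |dx/dθ| = 0.023757 m.
ω = v/|dx/dθ| = 5.68/0.023757 = 239.09 rad/s.

239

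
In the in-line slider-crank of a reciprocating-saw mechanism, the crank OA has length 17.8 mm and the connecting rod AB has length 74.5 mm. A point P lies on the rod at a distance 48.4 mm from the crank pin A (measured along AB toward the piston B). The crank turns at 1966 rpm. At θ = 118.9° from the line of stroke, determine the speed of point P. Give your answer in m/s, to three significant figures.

ω = 205.9 rad/s.  Crank-pin speed |V_A| = rω = 3.6646 m/s, perpendicular to OA.
Rod angle: sinφ = −(r/L) sinθ ⇒ φ = -12.074°; ω_rod = −rω cosθ/√(L²−r²sin²θ) = +24.31 rad/s.
V_P = V_A + ω_rod × AP, with AP = 0.0484 m along the rod.
Components: V_Px = −rω sinθ − a·ω_rod·sinφ = -2.9622 m/s;  V_Py = rω cosθ + a·ω_rod·cosφ = -0.62047 m/s.
|V_P| = √(V_Px² + V_Py²) = 3.0264 m/s.

3.03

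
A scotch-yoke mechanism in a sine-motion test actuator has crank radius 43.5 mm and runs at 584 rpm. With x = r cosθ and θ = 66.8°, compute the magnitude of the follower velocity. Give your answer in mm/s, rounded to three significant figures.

2450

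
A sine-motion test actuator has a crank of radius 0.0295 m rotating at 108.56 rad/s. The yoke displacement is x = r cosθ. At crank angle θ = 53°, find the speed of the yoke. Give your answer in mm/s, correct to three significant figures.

ω = 108.6 rad/s
x = r cosθ ⇒ ẋ = −rω sinθ.
|v| = rω|sinθ| = 0.0295·108.6·|sin 53°| = 2.5576 m/s = 2557.6 mm/s.

2560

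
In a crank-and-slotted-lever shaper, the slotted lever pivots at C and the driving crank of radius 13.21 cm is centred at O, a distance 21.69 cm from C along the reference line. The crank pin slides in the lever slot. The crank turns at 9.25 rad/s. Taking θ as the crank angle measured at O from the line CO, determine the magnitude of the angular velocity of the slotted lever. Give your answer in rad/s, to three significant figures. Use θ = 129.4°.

0.242

ω = 9.25 rad/s
Crank pin A relative to C: A = (d + r cosθ, r sinθ); lever angle φ = atan2(r sinθ, d + r cosθ).
Differentiating tanφ: φ̇ = rω(d cosθ + r)/(d² + r² + 2dr cosθ).
d² + r² + 2dr cosθ = |CA|² = 0.0281228 m²;  d cosθ + r = -0.005573 m.
|ω_lever| = |0.1321·9.25·-0.005573| / 0.0281228 = 0.24215 rad/s.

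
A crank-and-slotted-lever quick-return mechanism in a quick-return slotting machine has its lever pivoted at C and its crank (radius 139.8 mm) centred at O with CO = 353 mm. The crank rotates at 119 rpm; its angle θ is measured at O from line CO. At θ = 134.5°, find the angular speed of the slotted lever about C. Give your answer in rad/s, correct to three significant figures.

ω = 12.46 rad/s (from 119 rpm).
Crank pin A relative to C: A = (d + r cosθ, r sinθ); lever angle φ = atan2(r sinθ, d + r cosθ).
Differentiating tanφ: φ̇ = rω(d cosθ + r)/(d² + r² + 2dr cosθ).
d² + r² + 2dr cosθ = |CA|² = 0.0749741 m²;  d cosθ + r = -0.10762 m.
|ω_lever| = |0.1398·12.46·-0.10762| / 0.0749741 = 2.5007 rad/s.

2.50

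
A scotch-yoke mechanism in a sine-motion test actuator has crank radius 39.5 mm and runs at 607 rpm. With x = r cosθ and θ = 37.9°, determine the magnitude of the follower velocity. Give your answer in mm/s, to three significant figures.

ω = 63.56 rad/s (from 607 rpm).
x = r cosθ ⇒ ẋ = −rω sinθ.
|v| = rω|sinθ| = 0.0395·63.56·|sin 37.9°| = 1.5424 m/s = 1542.4 mm/s.

1540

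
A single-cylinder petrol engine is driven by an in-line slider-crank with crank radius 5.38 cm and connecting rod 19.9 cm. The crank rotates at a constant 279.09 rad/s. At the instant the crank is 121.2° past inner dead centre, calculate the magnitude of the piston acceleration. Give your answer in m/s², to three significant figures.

2690

ω = 279.1 rad/s
x(θ) = r cosθ + √(L² − r² sin²θ); with ω constant, a = ω²·d²x/dθ².
d²x/dθ² = −r cosθ − r²(cos2θ)/√u − r⁴ sin²2θ/(4u^{3/2}),  u = L² − r² sin²θ = 0.0374833 m².
Substituting r = 0.0538 m, L = 0.199 m, θ = 121.2°: d²x/dθ² = +0.03457 m.
a = ω²·d²x/dθ² = (279.1)²·(+0.03457) = +2692.7 m/s²;  |a| = 2692.7 m/s².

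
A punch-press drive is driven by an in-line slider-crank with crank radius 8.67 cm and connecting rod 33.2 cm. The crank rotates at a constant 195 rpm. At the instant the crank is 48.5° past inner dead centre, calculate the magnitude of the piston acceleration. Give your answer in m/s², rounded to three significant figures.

23.0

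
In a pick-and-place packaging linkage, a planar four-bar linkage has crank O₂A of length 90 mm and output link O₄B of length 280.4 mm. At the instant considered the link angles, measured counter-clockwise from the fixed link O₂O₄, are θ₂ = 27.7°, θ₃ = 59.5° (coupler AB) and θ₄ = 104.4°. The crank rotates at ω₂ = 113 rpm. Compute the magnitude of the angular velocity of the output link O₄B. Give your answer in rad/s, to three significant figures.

2.84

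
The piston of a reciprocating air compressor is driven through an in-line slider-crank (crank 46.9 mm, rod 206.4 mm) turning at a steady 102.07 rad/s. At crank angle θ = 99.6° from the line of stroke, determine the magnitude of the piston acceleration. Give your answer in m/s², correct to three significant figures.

ω = 102.1 rad/s
x(θ) = r cosθ + √(L² − r² sin²θ); with ω constant, a = ω²·d²x/dθ².
d²x/dθ² = −r cosθ − r²(cos2θ)/√u − r⁴ sin²2θ/(4u^{3/2}),  u = L² − r² sin²θ = 0.0404625 m².
Substituting r = 0.0469 m, L = 0.2064 m, θ = 99.6°: d²x/dθ² = +0.018132 m.
a = ω²·d²x/dθ² = (102.1)²·(+0.018132) = +188.91 m/s²;  |a| = 188.91 m/s².

189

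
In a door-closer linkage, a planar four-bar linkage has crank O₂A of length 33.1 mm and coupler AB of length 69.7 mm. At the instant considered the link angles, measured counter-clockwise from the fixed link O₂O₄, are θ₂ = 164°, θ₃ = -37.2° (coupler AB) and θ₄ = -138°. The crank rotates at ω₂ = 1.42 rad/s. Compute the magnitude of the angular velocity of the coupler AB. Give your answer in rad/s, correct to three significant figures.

0.582

ω₂ = 1.42 rad/s
Differentiating the loop-closure r₂e^{iθ₂}+r₃e^{iθ₃}=r₁+r₄e^{iθ₄} gives r₂ω₂e^{iθ₂}+r₃ω₃e^{iθ₃}=r₄ω₄e^{iθ₄}.
Eliminating the other unknown: ω₃ = r₂ω₂ sin(θ₄−θ₂) / [r₃ sin(θ₃−θ₄)].
Numerator sine = +0.84805; denominator sine = +0.98229.
Result = 0.0331·1.42·(+0.84805) / (0.0697·(+0.98229)) = +0.58219 rad/s; magnitude 0.58219 rad/s.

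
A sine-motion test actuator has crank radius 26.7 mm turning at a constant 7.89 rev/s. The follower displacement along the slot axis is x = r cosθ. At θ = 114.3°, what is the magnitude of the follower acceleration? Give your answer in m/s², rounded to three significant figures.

27.0

ω = 49.57 rad/s (from 7.89 rev/s).
x = r cosθ ⇒ ẍ = −rω² cosθ (ω constant).
|a| = rω²|cosθ| = 0.0267·(49.57)²·|cos 114.3°| = 27.003 m/s².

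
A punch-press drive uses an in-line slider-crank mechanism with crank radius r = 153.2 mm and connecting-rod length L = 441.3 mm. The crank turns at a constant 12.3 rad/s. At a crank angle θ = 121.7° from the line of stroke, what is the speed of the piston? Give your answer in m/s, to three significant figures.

ω = 12.3 rad/s
For an in-line slider-crank, x = r cosθ + √(L² − r² sin²θ), so v = −rω sinθ·[1 + r cosθ/√(L² − r² sin²θ)].
With r = 0.1532 m, L = 0.4413 m, θ = 121.7°: √(L² − r² sin²θ) = 0.42161 m.
v = −0.1532·12.3·0.85081·[1 + 0.1532·-0.52547/0.42161] = -1.2971 m/s.
|v| = 1.2971 m/s.

1.30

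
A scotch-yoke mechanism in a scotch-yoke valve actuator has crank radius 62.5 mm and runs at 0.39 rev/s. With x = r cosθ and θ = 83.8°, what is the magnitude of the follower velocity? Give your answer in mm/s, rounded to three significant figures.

152

ω = 2.45 rad/s (from 0.39 rev/s).
x = r cosθ ⇒ ẋ = −rω sinθ.
|v| = rω|sinθ| = 0.0625·2.45·|sin 83.8°| = 0.15226 m/s = 152.26 mm/s.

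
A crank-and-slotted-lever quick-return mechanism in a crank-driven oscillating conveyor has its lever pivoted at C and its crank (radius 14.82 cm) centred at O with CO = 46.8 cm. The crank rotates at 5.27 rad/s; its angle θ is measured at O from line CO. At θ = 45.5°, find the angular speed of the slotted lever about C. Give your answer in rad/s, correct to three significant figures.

ω = 5.27 rad/s
Crank pin A relative to C: A = (d + r cosθ, r sinθ); lever angle φ = atan2(r sinθ, d + r cosθ).
Differentiating tanφ: φ̇ = rω(d cosθ + r)/(d² + r² + 2dr cosθ).
d² + r² + 2dr cosθ = |CA|² = 0.338214 m²;  d cosθ + r = +0.47623 m.
|ω_lever| = |0.1482·5.27·+0.47623| / 0.338214 = 1.0997 rad/s.

1.10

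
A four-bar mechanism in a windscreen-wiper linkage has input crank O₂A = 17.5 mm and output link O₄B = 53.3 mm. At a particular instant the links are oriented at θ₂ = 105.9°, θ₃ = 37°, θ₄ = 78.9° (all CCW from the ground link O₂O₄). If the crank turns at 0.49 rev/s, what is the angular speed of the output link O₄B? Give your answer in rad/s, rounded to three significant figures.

ω₂ = 3.079 rad/s (from 0.49 rev/s).
Differentiating the loop-closure r₂e^{iθ₂}+r₃e^{iθ₃}=r₁+r₄e^{iθ₄} gives r₂ω₂e^{iθ₂}+r₃ω₃e^{iθ₃}=r₄ω₄e^{iθ₄}.
Eliminating the other unknown: ω₄ = r₂ω₂ sin(θ₂−θ₃) / [r₄ sin(θ₄−θ₃)].
Numerator sine = +0.93295; denominator sine = +0.66783.
Result = 0.0175·3.079·(+0.93295) / (0.0533·(+0.66783)) = +1.4121 rad/s; magnitude 1.4121 rad/s.

1.41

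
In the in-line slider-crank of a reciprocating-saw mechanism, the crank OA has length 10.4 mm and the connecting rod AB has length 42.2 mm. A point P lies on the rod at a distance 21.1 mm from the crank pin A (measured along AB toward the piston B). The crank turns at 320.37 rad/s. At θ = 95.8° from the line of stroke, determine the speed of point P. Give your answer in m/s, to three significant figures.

3.28

ω = 320.4 rad/s.  Crank-pin speed |V_A| = rω = 3.3318 m/s, perpendicular to OA.
Rod angle: sinφ = −(r/L) sinθ ⇒ φ = -14.193°; ω_rod = −rω cosθ/√(L²−r²sin²θ) = +8.23 rad/s.
V_P = V_A + ω_rod × AP, with AP = 0.0211 m along the rod.
Components: V_Px = −rω sinθ − a·ω_rod·sinφ = -3.2722 m/s;  V_Py = rω cosθ + a·ω_rod·cosφ = -0.16835 m/s.
|V_P| = √(V_Px² + V_Py²) = 3.2765 m/s.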